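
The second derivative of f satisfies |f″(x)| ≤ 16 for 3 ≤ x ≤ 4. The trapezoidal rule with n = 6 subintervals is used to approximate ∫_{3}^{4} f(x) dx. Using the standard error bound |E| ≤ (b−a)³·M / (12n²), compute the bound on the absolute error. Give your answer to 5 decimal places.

0.03704

|E| ≤ (1)³·16 / (12·6²) = 16/432 = 0.03704.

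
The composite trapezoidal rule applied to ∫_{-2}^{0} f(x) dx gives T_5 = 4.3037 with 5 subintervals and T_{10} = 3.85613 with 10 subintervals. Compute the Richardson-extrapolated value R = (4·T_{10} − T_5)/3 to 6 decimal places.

3.706940

R = (4·T_{10} − T_5) / 3 = (4·3.85613 − 4.3037)/3 = (11.12082)/3 = 3.706940.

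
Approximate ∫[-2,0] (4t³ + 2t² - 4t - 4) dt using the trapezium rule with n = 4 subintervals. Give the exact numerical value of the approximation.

h = (0 − (-2))/4 = 0.5.
Nodes t₀,…,t₄ = -2, -1.5, -1, -0.5, 0.
f(t) = 4t³ + 2t² - 4t - 4: f₀=-20, f₁=-7, f₂=-2, f₃=-2, f₄=-4.
(h/2)·[f₀ + 2f₁ + 2f₂ + 2f₃ + f₄] = 0.25·(-46) = -11.5.

-11.5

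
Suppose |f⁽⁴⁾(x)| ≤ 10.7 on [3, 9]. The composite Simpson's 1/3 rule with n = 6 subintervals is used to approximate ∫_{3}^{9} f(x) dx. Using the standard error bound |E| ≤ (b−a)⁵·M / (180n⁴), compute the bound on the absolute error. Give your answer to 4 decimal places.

0.3567

|E| ≤ (6)⁵·10.7 / (180·6⁴) = 83203.2/233280 = 0.3567.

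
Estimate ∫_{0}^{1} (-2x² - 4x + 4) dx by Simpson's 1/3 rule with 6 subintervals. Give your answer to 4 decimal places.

h = (1 − 0)/6 = 0.166667.
Nodes x₀,…,x₆ = 0, 0.166667, 0.333333, 0.5, 0.666667, 0.833333, 1.
f(x) = -2x² - 4x + 4: f₀=4, f₁=3.277778, f₂=2.444444, f₃=1.5, f₄=0.444444, f₅=-0.722222, f₆=-2.
(h/3)·[f₀ + 4f₁ + 2f₂ + 4f₃ + 2f₄ + 4f₅ + f₆] = 0.055556·(24) = 1.3333.

1.3333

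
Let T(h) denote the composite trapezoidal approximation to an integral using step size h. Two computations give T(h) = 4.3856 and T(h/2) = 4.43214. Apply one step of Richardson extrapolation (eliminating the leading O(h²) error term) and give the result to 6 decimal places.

R = (4·T(h/2) − T(h)) / 3 = (4·4.43214 − 4.3856)/3 = (13.34296)/3 = 4.447653.

4.447653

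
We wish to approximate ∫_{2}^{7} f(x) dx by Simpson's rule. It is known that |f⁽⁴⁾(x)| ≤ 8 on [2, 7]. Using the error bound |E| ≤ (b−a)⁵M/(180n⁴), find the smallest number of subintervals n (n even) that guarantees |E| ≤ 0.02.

Need 25000/(180n⁴) ≤ 0.02.
n⁴ ≥ 25000/(180·0.02) = 6944.44 ⇒ n ≥ 9.1287, so the smallest even n is 10. (n must be even for Simpson's rule.)

10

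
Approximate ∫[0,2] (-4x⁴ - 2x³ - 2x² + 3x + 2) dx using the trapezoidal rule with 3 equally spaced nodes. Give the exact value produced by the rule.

-42

h = (2 − 0)/2 = 1.
Nodes x₀,…,x₂ = 0, 1, 2.
f(x) = -4x⁴ - 2x³ - 2x² + 3x + 2: f₀=2, f₁=-3, f₂=-80.
(h/2)·[f₀ + 2f₁ + f₂] = 0.5·(-84) = -42.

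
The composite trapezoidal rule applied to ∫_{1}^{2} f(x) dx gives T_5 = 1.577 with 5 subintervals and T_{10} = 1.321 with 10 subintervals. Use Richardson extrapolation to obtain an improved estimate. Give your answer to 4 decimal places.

R = (4·T_{10} − T_5) / 3 = (4·1.321 − 1.577)/3 = (3.707)/3 = 1.2357.

1.2357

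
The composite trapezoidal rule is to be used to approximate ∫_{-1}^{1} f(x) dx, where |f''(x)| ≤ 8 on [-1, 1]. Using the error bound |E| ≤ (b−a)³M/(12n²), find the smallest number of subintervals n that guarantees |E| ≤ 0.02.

17

Need 64/(12n²) ≤ 0.02.
n² ≥ 64/(12·0.02) = 266.667 ⇒ n ≥ 16.3299, so the smallest n is 17.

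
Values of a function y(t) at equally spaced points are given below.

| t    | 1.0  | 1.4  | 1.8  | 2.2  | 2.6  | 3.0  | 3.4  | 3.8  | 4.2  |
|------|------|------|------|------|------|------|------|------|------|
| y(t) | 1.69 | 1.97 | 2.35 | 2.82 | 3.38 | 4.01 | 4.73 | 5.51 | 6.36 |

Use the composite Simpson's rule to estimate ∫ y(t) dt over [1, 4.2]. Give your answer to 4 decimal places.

h = 0.4, n = 8.
(h/3)·[y₀ + 4y₁ + 2y₂ + 4y₃ + 2y₄ + 4y₅ + 2y₆ + 4y₇ + y₈] = 0.133333·(86.21) = 11.4947.

11.4947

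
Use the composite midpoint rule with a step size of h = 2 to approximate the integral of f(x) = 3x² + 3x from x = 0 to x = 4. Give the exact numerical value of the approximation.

h = (4 − 0)/2 = 2.
Midpoints m₁,…,m₂ = 1, 3.
f(m₁)=6, f(m₂)=36.
h·[f(m₁) + f(m₂)] = 2·(42) = 84.

84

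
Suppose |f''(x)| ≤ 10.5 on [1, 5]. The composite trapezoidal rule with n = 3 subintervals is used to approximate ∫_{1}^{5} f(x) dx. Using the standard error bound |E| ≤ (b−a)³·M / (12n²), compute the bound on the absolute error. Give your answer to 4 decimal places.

6.2222

|E| ≤ (4)³·10.5 / (12·3²) = 672/108 = 6.2222.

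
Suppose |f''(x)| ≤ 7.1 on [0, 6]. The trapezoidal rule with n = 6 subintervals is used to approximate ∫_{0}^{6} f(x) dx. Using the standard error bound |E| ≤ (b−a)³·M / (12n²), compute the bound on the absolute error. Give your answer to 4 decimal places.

|E| ≤ (6)³·7.1 / (12·6²) = 1533.6/432 = 3.5500.

3.5500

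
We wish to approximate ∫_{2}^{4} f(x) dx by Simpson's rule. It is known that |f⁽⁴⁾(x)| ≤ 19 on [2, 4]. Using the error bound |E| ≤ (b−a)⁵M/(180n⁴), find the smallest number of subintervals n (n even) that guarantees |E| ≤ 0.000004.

32

Need 608/(180n⁴) ≤ 0.000004.
n⁴ ≥ 608/(180·0.000004) = 844444 ⇒ n ≥ 30.3140, so the smallest even n is 32. (n must be even for Simpson's rule.)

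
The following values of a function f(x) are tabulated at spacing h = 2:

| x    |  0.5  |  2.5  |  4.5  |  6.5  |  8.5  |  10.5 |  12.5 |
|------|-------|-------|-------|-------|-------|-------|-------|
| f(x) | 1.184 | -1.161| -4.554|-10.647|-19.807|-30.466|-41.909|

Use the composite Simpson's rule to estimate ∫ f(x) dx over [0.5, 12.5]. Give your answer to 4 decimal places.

-172.3620

h = 2, n = 6.
(h/3)·[y₀ + 4y₁ + 2y₂ + 4y₃ + 2y₄ + 4y₅ + y₆] = 0.666667·(-258.543) = -172.3620.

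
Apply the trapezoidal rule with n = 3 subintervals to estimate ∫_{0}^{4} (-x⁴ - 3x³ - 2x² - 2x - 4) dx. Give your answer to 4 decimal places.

h = (4 − 0)/3 = 1.333333.
Nodes x₀,…,x₃ = 0, 1.333333, 2.666667, 4.
f(x) = -x⁴ - 3x³ - 2x² - 2x - 4: f₀=-4, f₁=-20.493827, f₂=-131.012346, f₃=-492.
(h/2)·[f₀ + 2f₁ + 2f₂ + f₃] = 0.666667·(-799.012346) = -532.6749.

-532.6749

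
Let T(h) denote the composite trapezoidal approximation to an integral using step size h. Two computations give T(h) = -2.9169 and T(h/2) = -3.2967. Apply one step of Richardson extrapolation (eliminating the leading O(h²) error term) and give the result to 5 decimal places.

R = (4·T(h/2) − T(h)) / 3 = (4·(-3.2967) − (-2.9169))/3 = (-10.2699)/3 = -3.42330.

-3.42330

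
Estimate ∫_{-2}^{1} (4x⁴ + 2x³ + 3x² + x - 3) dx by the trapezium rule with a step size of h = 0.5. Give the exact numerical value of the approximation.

h = (1 − (-2))/6 = 0.5.
Nodes x₀,…,x₆ = -2, -1.5, -1, -0.5, 0, 0.5, 1.
f(x) = 4x⁴ + 2x³ + 3x² + x - 3: f₀=55, f₁=15.75, f₂=1, f₃=-2.75, f₄=-3, f₅=-1.25, f₆=7.
(h/2)·[f₀ + 2f₁ + 2f₂ + 2f₃ + 2f₄ + 2f₅ + f₆] = 0.25·(81.5) = 20.375.

20.375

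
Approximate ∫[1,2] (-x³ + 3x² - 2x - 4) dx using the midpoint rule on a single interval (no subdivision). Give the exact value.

M = (b−a)·f(1.5) = 1·(-3.625) = -3.625.

-3.625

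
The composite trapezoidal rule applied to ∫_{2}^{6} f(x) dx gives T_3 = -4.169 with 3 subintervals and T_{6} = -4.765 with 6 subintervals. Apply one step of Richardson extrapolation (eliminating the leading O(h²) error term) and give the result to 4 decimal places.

-4.9637

R = (4·T_{6} − T_3) / 3 = (4·(-4.765) − (-4.169))/3 = (-14.891)/3 = -4.9637.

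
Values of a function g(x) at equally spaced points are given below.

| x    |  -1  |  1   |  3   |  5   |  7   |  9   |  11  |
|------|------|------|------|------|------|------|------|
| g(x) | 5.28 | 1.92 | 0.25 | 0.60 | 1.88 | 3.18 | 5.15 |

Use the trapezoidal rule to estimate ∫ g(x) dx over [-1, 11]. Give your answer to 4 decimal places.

26.0900

h = 2, n = 6.
(h/2)·[y₀ + 2y₁ + 2y₂ + 2y₃ + 2y₄ + 2y₅ + y₆] = 1·(26.09) = 26.0900.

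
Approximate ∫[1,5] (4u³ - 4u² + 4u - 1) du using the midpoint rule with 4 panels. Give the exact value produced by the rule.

492

h = (5 − 1)/4 = 1.
Midpoints m₁,…,m₄ = 1.5, 2.5, 3.5, 4.5.
f(m₁)=9.5, f(m₂)=46.5, f(m₃)=135.5, f(m₄)=300.5.
h·[f(m₁) + f(m₂) + f(m₃) + f(m₄)] = 1·(492) = 492.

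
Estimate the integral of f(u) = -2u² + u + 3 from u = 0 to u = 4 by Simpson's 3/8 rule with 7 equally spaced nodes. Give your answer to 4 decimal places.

-22.6667

h = (4 − 0)/6 = 0.666667.
Nodes u₀,…,u₆ = 0, 0.666667, 1.333333, 2, 2.666667, 3.333333, 4.
f(u) = -2u² + u + 3: f₀=3, f₁=2.777778, f₂=0.777778, f₃=-3, f₄=-8.555556, f₅=-15.888889, f₆=-25.
(3h/8)·[f₀ + 3f₁ + 3f₂ + 2f₃ + 3f₄ + 3f₅ + f₆] = 0.25·(-90.666667) = -22.6667.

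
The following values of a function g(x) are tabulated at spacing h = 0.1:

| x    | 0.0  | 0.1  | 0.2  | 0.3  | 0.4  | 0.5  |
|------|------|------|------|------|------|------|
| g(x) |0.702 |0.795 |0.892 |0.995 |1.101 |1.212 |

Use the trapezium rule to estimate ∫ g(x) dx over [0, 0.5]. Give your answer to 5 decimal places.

0.47400

h = 0.1, n = 5.
(h/2)·[y₀ + 2y₁ + 2y₂ + 2y₃ + 2y₄ + y₅] = 0.05·(9.480) = 0.47400.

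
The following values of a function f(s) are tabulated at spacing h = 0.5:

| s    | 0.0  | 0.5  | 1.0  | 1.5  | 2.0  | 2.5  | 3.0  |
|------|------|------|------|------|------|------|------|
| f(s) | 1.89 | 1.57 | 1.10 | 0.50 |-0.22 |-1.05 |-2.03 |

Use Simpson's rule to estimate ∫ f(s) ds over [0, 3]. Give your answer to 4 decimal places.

h = 0.5, n = 6.
(h/3)·[y₀ + 4y₁ + 2y₂ + 4y₃ + 2y₄ + 4y₅ + y₆] = 0.166667·(5.70) = 0.9500.

0.9500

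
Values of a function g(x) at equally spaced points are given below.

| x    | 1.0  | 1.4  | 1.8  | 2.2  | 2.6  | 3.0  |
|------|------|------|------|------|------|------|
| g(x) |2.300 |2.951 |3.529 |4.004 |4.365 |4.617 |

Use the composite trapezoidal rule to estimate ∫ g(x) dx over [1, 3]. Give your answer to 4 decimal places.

h = 0.4, n = 5.
(h/2)·[y₀ + 2y₁ + 2y₂ + 2y₃ + 2y₄ + y₅] = 0.2·(36.615) = 7.3230.

7.3230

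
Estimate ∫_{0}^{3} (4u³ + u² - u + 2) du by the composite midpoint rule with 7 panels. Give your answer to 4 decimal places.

h = (3 − 0)/7 = 0.428571.
Midpoints m₁,…,m₇ = 0.214286, 0.642857, 1.071429, 1.5, 1.928571, 2.357143, 2.785714.
f(m₁)=1.870991, f(m₂)=2.833090, f(m₃)=6.996356, f(m₄)=16.25, f(m₅)=32.483236, f(m₆)=57.585277, f(m₇)=93.445335.
h·[f(m₁) + f(m₂) + f(m₃) + f(m₄) + f(m₅) + f(m₆) + f(m₇)] = 0.428571·(211.464286) = 90.6276.

90.6276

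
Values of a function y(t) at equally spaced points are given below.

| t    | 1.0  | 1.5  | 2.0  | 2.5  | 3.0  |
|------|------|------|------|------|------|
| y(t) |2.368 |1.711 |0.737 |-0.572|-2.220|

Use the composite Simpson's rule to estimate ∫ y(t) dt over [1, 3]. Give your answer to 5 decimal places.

1.02967

h = 0.5, n = 4.
(h/3)·[y₀ + 4y₁ + 2y₂ + 4y₃ + y₄] = 0.166667·(6.178) = 1.02967.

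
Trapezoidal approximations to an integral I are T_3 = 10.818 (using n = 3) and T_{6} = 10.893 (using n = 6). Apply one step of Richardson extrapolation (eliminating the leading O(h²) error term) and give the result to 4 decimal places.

10.9180

R = (4·T_{6} − T_3) / 3 = (4·10.893 − 10.818)/3 = (32.754)/3 = 10.9180.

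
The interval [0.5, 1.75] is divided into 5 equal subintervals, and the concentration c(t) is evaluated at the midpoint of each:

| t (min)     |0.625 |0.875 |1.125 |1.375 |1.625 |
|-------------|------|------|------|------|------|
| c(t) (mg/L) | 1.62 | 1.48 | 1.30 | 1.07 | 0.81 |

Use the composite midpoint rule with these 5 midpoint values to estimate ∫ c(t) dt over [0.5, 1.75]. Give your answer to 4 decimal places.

1.5700

h = 0.25, n = 5.
h·[y(m₁) + y(m₂) + y(m₃) + y(m₄) + y(m₅)] = 0.25·(6.28) = 1.5700.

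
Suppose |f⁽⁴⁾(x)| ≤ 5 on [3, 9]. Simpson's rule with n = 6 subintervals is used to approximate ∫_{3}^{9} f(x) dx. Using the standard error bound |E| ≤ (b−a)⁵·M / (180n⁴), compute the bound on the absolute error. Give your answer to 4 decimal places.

|E| ≤ (6)⁵·5 / (180·6⁴) = 38880/233280 = 0.1667.

0.1667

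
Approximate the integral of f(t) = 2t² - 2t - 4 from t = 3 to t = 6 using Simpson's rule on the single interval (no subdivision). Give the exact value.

S = (b−a)/6 · [f(3) + 4f(4.5) + f(6)] = 0.5·[8 + 4·27.5 + 56] = 87.

87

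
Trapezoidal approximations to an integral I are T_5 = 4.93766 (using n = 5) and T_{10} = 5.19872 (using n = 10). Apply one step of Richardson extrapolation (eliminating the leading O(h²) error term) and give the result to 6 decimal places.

5.285740

R = (4·T_{10} − T_5) / 3 = (4·5.19872 − 4.93766)/3 = (15.85722)/3 = 5.285740.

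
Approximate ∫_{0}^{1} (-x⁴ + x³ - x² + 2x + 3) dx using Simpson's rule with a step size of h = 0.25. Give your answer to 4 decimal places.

h = (1 − 0)/4 = 0.25.
Nodes x₀,…,x₄ = 0, 0.25, 0.5, 0.75, 1.
f(x) = -x⁴ + x³ - x² + 2x + 3: f₀=3, f₁=3.44921875, f₂=3.8125, f₃=4.04296875, f₄=4.
(h/3)·[f₀ + 4f₁ + 2f₂ + 4f₃ + f₄] = 0.083333·(44.59375) = 3.7161.

3.7161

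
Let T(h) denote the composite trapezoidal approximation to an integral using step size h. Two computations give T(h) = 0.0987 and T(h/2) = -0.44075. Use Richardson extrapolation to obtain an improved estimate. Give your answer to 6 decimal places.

-0.620567

R = (4·T(h/2) − T(h)) / 3 = (4·(-0.44075) − 0.0987)/3 = (-1.86170)/3 = -0.620567.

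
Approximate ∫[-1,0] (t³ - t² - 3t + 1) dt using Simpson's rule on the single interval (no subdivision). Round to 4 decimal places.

1.9167

S = (b−a)/6 · [f(-1) + 4f(-0.5) + f(0)] = 0.166667·[2 + 4·2.125 + 1] = 1.9167.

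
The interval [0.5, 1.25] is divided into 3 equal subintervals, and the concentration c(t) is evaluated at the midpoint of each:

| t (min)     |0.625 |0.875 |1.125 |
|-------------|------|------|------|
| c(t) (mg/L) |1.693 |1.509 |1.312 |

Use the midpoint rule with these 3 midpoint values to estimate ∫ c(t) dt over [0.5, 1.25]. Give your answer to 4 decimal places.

1.1285

h = 0.25, n = 3.
h·[y(m₁) + y(m₂) + y(m₃)] = 0.25·(4.514) = 1.1285.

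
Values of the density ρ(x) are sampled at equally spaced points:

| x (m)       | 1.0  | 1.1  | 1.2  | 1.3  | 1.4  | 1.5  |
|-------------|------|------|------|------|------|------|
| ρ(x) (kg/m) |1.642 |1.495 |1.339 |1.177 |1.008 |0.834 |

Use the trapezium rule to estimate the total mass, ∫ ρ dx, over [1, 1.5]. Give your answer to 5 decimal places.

0.62570

h = 0.1, n = 5.
(h/2)·[y₀ + 2y₁ + 2y₂ + 2y₃ + 2y₄ + y₅] = 0.05·(12.514) = 0.62570.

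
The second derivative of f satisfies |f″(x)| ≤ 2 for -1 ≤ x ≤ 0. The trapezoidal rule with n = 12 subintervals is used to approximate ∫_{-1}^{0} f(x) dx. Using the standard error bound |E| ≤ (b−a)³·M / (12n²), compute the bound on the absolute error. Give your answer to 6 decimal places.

|E| ≤ (1)³·2 / (12·12²) = 2/1728 = 0.001157.

0.001157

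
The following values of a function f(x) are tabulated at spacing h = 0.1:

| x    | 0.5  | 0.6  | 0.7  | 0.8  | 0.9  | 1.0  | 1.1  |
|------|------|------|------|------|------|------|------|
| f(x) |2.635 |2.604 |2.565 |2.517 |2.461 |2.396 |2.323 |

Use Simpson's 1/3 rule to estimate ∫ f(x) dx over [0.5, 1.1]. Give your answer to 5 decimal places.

1.50260

h = 0.1, n = 6.
(h/3)·[y₀ + 4y₁ + 2y₂ + 4y₃ + 2y₄ + 4y₅ + y₆] = 0.033333·(45.078) = 1.50260.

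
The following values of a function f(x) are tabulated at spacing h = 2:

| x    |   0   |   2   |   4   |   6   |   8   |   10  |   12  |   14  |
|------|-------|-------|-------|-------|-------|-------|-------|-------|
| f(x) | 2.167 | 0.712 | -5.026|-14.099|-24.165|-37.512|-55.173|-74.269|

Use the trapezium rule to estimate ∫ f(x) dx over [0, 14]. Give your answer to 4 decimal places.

h = 2, n = 7.
(h/2)·[y₀ + 2y₁ + 2y₂ + 2y₃ + 2y₄ + 2y₅ + 2y₆ + y₇] = 1·(-342.628) = -342.6280.

-342.6280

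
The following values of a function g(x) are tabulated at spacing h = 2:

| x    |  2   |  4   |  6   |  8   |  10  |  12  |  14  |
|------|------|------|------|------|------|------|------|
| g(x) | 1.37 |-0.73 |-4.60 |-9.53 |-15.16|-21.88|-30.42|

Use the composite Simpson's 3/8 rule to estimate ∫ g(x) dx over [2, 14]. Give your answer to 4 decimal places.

-131.4150

h = 2, n = 6.
(3h/8)·[y₀ + 3y₁ + 3y₂ + 2y₃ + 3y₄ + 3y₅ + y₆] = 0.75·(-175.22) = -131.4150.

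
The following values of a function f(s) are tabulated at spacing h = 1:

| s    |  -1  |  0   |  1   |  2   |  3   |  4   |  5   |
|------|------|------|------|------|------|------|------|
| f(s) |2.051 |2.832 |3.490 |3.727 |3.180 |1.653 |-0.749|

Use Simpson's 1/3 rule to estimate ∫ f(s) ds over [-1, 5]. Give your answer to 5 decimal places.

h = 1, n = 6.
(h/3)·[y₀ + 4y₁ + 2y₂ + 4y₃ + 2y₄ + 4y₅ + y₆] = 0.333333·(47.490) = 15.83000.

15.83000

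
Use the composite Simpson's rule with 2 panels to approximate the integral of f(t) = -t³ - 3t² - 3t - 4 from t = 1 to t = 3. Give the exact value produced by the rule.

-66

h = (3 − 1)/2 = 1.
Nodes t₀,…,t₂ = 1, 2, 3.
f(t) = -t³ - 3t² - 3t - 4: f₀=-11, f₁=-30, f₂=-67.
(h/3)·[f₀ + 4f₁ + f₂] = 0.333333·(-198) = -66.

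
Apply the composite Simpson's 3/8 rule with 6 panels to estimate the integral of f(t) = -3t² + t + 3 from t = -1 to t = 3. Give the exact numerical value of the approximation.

-12

h = (3 − (-1))/6 = 0.666667.
Nodes t₀,…,t₆ = -1, -0.333333, 0.333333, 1, 1.666667, 2.333333, 3.
f(t) = -3t² + t + 3: f₀=-1, f₁=2.333333, f₂=3, f₃=1, f₄=-3.666667, f₅=-11, f₆=-21.
(3h/8)·[f₀ + 3f₁ + 3f₂ + 2f₃ + 3f₄ + 3f₅ + f₆] = 0.25·(-48) = -12.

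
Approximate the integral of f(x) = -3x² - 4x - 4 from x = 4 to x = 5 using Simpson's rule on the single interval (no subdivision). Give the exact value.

-83

S = (b−a)/6 · [f(4) + 4f(4.5) + f(5)] = 0.166667·[(-68) + 4·(-82.75) + (-99)] = -83.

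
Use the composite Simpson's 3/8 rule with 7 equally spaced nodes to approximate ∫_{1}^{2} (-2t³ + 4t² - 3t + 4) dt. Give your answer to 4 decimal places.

h = (2 − 1)/6 = 0.166667.
Nodes t₀,…,t₆ = 1, 1.166667, 1.333333, 1.5, 1.666667, 1.833333, 2.
f(t) = -2t³ + 4t² - 3t + 4: f₀=3, f₁=2.768519, f₂=2.370370, f₃=1.75, f₄=0.851852, f₅=-0.379630, f₆=-2.
(3h/8)·[f₀ + 3f₁ + 3f₂ + 2f₃ + 3f₄ + 3f₅ + f₆] = 0.0625·(21.333333) = 1.3333.

1.3333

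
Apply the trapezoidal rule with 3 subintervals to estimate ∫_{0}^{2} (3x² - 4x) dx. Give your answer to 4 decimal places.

0.4444

h = (2 − 0)/3 = 0.666667.
Nodes x₀,…,x₃ = 0, 0.666667, 1.333333, 2.
f(x) = 3x² - 4x: f₀=0, f₁=-1.333333, f₂=0, f₃=4.
(h/2)·[f₀ + 2f₁ + 2f₂ + f₃] = 0.333333·(1.333333) = 0.4444.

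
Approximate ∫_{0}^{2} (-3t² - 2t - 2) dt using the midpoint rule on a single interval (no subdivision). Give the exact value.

M = (b−a)·f(1) = 2·(-7) = -14.

-14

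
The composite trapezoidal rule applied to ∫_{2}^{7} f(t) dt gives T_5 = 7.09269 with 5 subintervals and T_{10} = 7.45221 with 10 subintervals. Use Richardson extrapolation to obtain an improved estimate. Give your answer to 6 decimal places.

7.572050

R = (4·T_{10} − T_5) / 3 = (4·7.45221 − 7.09269)/3 = (22.71615)/3 = 7.572050.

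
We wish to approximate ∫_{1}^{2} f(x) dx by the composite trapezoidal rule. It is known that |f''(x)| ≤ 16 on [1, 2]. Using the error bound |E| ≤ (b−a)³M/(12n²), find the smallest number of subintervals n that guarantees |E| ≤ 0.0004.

58

Need 16/(12n²) ≤ 0.0004.
n² ≥ 16/(12·0.0004) = 3333.33 ⇒ n ≥ 57.7350, so the smallest n is 58.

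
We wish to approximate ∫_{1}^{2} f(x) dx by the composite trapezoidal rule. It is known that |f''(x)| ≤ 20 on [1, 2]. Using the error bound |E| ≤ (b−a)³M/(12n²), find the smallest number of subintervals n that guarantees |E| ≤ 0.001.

41

Need 20/(12n²) ≤ 0.001.
n² ≥ 20/(12·0.001) = 1666.67 ⇒ n ≥ 40.8248, so the smallest n is 41.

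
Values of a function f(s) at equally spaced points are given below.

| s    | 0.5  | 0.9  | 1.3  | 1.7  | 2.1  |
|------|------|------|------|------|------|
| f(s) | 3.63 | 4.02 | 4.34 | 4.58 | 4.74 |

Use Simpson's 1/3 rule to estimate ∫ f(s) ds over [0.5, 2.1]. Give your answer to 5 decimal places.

h = 0.4, n = 4.
(h/3)·[y₀ + 4y₁ + 2y₂ + 4y₃ + y₄] = 0.133333·(51.45) = 6.86000.

6.86000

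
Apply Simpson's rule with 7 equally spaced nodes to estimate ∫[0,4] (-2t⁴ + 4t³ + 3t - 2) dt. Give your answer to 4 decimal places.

-137.8107

h = (4 − 0)/6 = 0.666667.
Nodes t₀,…,t₆ = 0, 0.666667, 1.333333, 2, 2.666667, 3.333333, 4.
f(t) = -2t⁴ + 4t³ + 3t - 2: f₀=-2, f₁=0.790123, f₂=5.160494, f₃=4, f₄=-19.283951, f₅=-90.765432, f₆=-246.
(h/3)·[f₀ + 4f₁ + 2f₂ + 4f₃ + 2f₄ + 4f₅ + f₆] = 0.222222·(-620.148148) = -137.8107.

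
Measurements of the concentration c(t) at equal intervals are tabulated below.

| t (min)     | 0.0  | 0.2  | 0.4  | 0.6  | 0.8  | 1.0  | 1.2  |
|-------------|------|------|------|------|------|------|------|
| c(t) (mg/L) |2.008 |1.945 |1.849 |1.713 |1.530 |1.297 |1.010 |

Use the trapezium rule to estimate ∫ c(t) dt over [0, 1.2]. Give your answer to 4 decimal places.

1.9686

h = 0.2, n = 6.
(h/2)·[y₀ + 2y₁ + 2y₂ + 2y₃ + 2y₄ + 2y₅ + y₆] = 0.1·(19.686) = 1.9686.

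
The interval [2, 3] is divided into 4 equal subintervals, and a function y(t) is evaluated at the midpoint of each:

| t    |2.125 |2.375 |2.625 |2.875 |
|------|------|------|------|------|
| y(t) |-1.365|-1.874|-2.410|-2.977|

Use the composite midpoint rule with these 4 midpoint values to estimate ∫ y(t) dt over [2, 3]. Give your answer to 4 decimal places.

h = 0.25, n = 4.
h·[y(m₁) + y(m₂) + y(m₃) + y(m₄)] = 0.25·(-8.626) = -2.1565.

-2.1565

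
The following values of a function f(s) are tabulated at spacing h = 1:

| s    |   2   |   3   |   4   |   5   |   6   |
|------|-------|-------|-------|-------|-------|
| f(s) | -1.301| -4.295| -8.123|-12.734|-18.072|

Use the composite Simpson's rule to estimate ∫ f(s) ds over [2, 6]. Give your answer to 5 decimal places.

-34.57833

h = 1, n = 4.
(h/3)·[y₀ + 4y₁ + 2y₂ + 4y₃ + y₄] = 0.333333·(-103.735) = -34.57833.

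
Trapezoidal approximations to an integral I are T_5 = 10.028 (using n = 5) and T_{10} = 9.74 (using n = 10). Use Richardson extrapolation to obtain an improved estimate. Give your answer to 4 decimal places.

9.6440

R = (4·T_{10} − T_5) / 3 = (4·9.74 − 10.028)/3 = (28.932)/3 = 9.6440.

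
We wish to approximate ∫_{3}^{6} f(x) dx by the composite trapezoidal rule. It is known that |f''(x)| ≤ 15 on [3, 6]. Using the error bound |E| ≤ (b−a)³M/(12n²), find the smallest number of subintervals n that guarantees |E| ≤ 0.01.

59

Need 405/(12n²) ≤ 0.01.
n² ≥ 405/(12·0.01) = 3375 ⇒ n ≥ 58.0948, so the smallest n is 59.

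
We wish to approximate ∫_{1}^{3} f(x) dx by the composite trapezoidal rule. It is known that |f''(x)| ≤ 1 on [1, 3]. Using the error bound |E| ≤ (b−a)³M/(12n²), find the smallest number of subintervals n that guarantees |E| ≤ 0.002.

Need 8/(12n²) ≤ 0.002.
n² ≥ 8/(12·0.002) = 333.333 ⇒ n ≥ 18.2574, so the smallest n is 19.

19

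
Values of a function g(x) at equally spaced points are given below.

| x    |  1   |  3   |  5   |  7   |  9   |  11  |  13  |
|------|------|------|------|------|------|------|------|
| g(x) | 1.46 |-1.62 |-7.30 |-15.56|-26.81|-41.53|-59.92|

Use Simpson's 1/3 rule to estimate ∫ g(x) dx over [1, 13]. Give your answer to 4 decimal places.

-241.0133

h = 2, n = 6.
(h/3)·[y₀ + 4y₁ + 2y₂ + 4y₃ + 2y₄ + 4y₅ + y₆] = 0.666667·(-361.52) = -241.0133.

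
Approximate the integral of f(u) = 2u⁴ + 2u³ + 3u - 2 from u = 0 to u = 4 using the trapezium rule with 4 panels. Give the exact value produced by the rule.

604

h = (4 − 0)/4 = 1.
Nodes u₀,…,u₄ = 0, 1, 2, 3, 4.
f(u) = 2u⁴ + 2u³ + 3u - 2: f₀=-2, f₁=5, f₂=52, f₃=223, f₄=650.
(h/2)·[f₀ + 2f₁ + 2f₂ + 2f₃ + f₄] = 0.5·(1208) = 604.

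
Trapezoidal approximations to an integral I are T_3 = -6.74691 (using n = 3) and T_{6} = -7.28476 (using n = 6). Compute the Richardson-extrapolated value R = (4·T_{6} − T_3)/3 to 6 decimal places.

-7.464043

R = (4·T_{6} − T_3) / 3 = (4·(-7.28476) − (-6.74691))/3 = (-22.39213)/3 = -7.464043.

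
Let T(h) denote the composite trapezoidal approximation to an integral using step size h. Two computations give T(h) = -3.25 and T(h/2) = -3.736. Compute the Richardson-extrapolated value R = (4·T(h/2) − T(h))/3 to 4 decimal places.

-3.8980

R = (4·T(h/2) − T(h)) / 3 = (4·(-3.736) − (-3.25))/3 = (-11.694)/3 = -3.8980.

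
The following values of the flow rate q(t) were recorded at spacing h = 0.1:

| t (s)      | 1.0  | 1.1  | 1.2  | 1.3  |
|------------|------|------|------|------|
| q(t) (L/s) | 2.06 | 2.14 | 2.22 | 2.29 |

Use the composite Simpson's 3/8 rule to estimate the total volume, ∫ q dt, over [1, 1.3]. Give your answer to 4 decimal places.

0.6536

h = 0.1, n = 3.
(3h/8)·[y₀ + 3y₁ + 3y₂ + y₃] = 0.0375·(17.43) = 0.6536.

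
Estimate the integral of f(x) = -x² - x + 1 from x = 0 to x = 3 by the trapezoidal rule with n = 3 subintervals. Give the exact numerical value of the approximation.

-11

h = (3 − 0)/3 = 1.
Nodes x₀,…,x₃ = 0, 1, 2, 3.
f(x) = -x² - x + 1: f₀=1, f₁=-1, f₂=-5, f₃=-11.
(h/2)·[f₀ + 2f₁ + 2f₂ + f₃] = 0.5·(-22) = -11.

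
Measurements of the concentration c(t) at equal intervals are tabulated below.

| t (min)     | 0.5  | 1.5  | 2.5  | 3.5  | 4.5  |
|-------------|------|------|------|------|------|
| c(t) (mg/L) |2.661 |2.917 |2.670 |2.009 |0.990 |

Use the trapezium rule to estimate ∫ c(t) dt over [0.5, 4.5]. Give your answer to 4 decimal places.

h = 1, n = 4.
(h/2)·[y₀ + 2y₁ + 2y₂ + 2y₃ + y₄] = 0.5·(18.843) = 9.4215.

9.4215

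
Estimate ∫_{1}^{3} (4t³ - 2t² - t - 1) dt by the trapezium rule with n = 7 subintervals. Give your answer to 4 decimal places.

57.2653

h = (3 − 1)/7 = 0.285714.
Nodes t₀,…,t₇ = 1, 1.285714, 1.571429, 1.857143, 2.142857, 2.428571, 2.714286, 3.
f(t) = 4t³ - 2t² - t - 1: f₀=0, f₁=2.909621, f₂=8.011662, f₃=15.865889, f₄=27.032070, f₅=42.069971, f₆=61.539359, f₇=86.
(h/2)·[f₀ + 2f₁ + 2f₂ + 2f₃ + 2f₄ + 2f₅ + 2f₆ + f₇] = 0.142857·(400.857143) = 57.2653.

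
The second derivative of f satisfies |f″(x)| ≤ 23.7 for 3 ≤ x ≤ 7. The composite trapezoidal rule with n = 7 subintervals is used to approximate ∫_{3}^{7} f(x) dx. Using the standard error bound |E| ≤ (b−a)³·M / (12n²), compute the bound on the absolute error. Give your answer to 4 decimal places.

2.5796

|E| ≤ (4)³·23.7 / (12·7²) = 1516.8/588 = 2.5796.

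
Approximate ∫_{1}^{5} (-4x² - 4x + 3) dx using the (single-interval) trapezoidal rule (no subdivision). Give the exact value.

-244

T = (b−a)/2 · [f(1) + f(5)] = 2·[(-5) + (-117)] = -244.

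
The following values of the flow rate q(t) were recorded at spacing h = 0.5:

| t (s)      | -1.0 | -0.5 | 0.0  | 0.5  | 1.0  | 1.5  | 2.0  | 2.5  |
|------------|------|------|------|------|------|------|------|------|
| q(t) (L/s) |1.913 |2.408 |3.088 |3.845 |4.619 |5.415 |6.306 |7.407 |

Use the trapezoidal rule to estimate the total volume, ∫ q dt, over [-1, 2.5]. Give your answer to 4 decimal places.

h = 0.5, n = 7.
(h/2)·[y₀ + 2y₁ + 2y₂ + 2y₃ + 2y₄ + 2y₅ + 2y₆ + y₇] = 0.25·(60.682) = 15.1705.

15.1705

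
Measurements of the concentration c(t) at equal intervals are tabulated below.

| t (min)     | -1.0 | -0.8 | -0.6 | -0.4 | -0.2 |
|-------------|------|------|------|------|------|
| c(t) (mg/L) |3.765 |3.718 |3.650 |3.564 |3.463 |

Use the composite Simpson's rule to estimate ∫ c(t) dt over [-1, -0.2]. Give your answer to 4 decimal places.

2.9104

h = 0.2, n = 4.
(h/3)·[y₀ + 4y₁ + 2y₂ + 4y₃ + y₄] = 0.066667·(43.656) = 2.9104.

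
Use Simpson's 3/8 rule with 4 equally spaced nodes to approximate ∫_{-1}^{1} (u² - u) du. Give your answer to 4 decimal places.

0.6667

h = (1 − (-1))/3 = 0.666667.
Nodes u₀,…,u₃ = -1, -0.333333, 0.333333, 1.
f(u) = u² - u: f₀=2, f₁=0.444444, f₂=-0.222222, f₃=0.
(3h/8)·[f₀ + 3f₁ + 3f₂ + f₃] = 0.25·(2.666667) = 0.6667.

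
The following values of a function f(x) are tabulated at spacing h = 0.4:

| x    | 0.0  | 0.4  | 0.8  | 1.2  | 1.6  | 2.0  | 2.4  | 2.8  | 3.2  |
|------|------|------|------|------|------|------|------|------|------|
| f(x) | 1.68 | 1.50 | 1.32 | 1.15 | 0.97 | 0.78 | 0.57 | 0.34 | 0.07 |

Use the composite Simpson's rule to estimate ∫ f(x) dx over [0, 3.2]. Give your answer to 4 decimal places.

3.0067

h = 0.4, n = 8.
(h/3)·[y₀ + 4y₁ + 2y₂ + 4y₃ + 2y₄ + 4y₅ + 2y₆ + 4y₇ + y₈] = 0.133333·(22.55) = 3.0067.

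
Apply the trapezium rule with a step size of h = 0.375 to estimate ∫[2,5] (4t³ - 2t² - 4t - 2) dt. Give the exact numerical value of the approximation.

h = (5 − 2)/8 = 0.375.
Nodes t₀,…,t₈ = 2, 2.375, 2.75, 3.125, 3.5, 3.875, 4.25, 4.625, 5.
f(t) = 4t³ - 2t² - 4t - 2: f₀=14, f₁=30.8046875, f₂=55.0625, f₃=88.0390625, f₄=131, f₅=185.2109375, f₆=251.9375, f₇=332.4453125, f₈=428.
(h/2)·[f₀ + 2f₁ + 2f₂ + 2f₃ + 2f₄ + 2f₅ + 2f₆ + 2f₇ + f₈] = 0.1875·(2591) = 485.8125.

485.8125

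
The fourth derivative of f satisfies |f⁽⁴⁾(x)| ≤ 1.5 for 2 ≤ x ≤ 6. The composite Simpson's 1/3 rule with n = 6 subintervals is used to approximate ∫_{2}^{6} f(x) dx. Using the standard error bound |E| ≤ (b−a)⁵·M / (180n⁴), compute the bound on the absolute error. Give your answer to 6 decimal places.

|E| ≤ (4)⁵·1.5 / (180·6⁴) = 1536/233280 = 0.006584.

0.006584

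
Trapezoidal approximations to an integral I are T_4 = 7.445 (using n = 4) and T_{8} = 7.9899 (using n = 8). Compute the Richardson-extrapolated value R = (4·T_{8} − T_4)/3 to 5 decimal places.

R = (4·T_{8} − T_4) / 3 = (4·7.9899 − 7.445)/3 = (24.5146)/3 = 8.17153.

8.17153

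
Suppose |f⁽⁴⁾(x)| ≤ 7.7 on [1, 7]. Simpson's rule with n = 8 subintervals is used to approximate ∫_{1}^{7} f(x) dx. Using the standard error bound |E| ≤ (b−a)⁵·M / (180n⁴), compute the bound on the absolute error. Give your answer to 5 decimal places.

0.08121

|E| ≤ (6)⁵·7.7 / (180·8⁴) = 59875.2/737280 = 0.08121.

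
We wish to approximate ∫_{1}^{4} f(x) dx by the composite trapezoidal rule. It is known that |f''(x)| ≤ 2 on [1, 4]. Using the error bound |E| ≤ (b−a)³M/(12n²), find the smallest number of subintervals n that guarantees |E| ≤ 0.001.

Need 54/(12n²) ≤ 0.001.
n² ≥ 54/(12·0.001) = 4500 ⇒ n ≥ 67.0820, so the smallest n is 68.

68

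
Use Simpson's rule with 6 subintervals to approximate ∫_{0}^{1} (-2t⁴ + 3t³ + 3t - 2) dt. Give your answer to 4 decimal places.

h = (1 − 0)/6 = 0.166667.
Nodes t₀,…,t₆ = 0, 0.166667, 0.333333, 0.5, 0.666667, 0.833333, 1.
f(t) = -2t⁴ + 3t³ + 3t - 2: f₀=-2, f₁=-1.487654, f₂=-0.913580, f₃=-0.25, f₄=0.493827, f₅=1.271605, f₆=2.
(h/3)·[f₀ + 4f₁ + 2f₂ + 4f₃ + 2f₄ + 4f₅ + f₆] = 0.055556·(-2.703704) = -0.1502.

-0.1502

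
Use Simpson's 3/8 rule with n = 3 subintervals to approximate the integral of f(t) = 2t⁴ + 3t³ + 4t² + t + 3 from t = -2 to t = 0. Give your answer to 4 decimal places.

15.7037

h = (0 − (-2))/3 = 0.666667.
Nodes t₀,…,t₃ = -2, -1.333333, -0.666667, 0.
f(t) = 2t⁴ + 3t³ + 4t² + t + 3: f₀=25, f₁=7.987654, f₂=3.617284, f₃=3.
(3h/8)·[f₀ + 3f₁ + 3f₂ + f₃] = 0.25·(62.814815) = 15.7037.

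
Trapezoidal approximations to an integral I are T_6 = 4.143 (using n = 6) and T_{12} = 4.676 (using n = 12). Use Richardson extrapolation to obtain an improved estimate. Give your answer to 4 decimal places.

4.8537

R = (4·T_{12} − T_6) / 3 = (4·4.676 − 4.143)/3 = (14.561)/3 = 4.8537.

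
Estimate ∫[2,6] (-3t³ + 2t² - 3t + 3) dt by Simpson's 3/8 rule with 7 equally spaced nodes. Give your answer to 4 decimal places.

-857.3333

h = (6 − 2)/6 = 0.666667.
Nodes t₀,…,t₆ = 2, 2.666667, 3.333333, 4, 4.666667, 5.333333, 6.
f(t) = -3t³ + 2t² - 3t + 3: f₀=-19, f₁=-47.666667, f₂=-95.888889, f₃=-169, f₄=-272.333333, f₅=-411.222222, f₆=-591.
(3h/8)·[f₀ + 3f₁ + 3f₂ + 2f₃ + 3f₄ + 3f₅ + f₆] = 0.25·(-3429.333333) = -857.3333.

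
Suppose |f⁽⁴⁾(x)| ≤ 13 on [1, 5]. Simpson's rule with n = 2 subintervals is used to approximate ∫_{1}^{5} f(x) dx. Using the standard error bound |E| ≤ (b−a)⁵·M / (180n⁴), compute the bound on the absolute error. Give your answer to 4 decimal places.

|E| ≤ (4)⁵·13 / (180·2⁴) = 13312/2880 = 4.6222.

4.6222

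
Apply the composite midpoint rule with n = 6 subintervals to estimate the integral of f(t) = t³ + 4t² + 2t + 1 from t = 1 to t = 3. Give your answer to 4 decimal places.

h = (3 − 1)/6 = 0.333333.
Midpoints m₁,…,m₆ = 1.166667, 1.5, 1.833333, 2.166667, 2.5, 2.833333.
f(m₁)=10.365741, f(m₂)=16.375, f(m₃)=24.273148, f(m₄)=34.282407, f(m₅)=46.625, f(m₆)=61.523148.
h·[f(m₁) + f(m₂) + f(m₃) + f(m₄) + f(m₅) + f(m₆)] = 0.333333·(193.444444) = 64.4815.

64.4815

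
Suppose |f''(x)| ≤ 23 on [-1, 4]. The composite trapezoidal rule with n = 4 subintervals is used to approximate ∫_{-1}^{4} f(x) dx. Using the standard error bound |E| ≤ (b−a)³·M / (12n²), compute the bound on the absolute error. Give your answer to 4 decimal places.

|E| ≤ (5)³·23 / (12·4²) = 2875/192 = 14.9740.

14.9740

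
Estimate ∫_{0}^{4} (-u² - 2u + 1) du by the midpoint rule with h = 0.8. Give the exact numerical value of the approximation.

-33.12

h = (4 − 0)/5 = 0.8.
Midpoints m₁,…,m₅ = 0.4, 1.2, 2, 2.8, 3.6.
f(m₁)=0.04, f(m₂)=-2.84, f(m₃)=-7, f(m₄)=-12.44, f(m₅)=-19.16.
h·[f(m₁) + f(m₂) + f(m₃) + f(m₄) + f(m₅)] = 0.8·(-41.4) = -33.12.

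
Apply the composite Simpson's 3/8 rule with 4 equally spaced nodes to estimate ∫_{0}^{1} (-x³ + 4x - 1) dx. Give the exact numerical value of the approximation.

h = (1 − 0)/3 = 0.333333.
Nodes x₀,…,x₃ = 0, 0.333333, 0.666667, 1.
f(x) = -x³ + 4x - 1: f₀=-1, f₁=0.296296, f₂=1.370370, f₃=2.
(3h/8)·[f₀ + 3f₁ + 3f₂ + f₃] = 0.125·(6) = 0.75.

0.75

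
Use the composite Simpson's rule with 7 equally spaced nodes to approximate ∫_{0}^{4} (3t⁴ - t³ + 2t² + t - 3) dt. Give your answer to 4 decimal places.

h = (4 − 0)/6 = 0.666667.
Nodes t₀,…,t₆ = 0, 0.666667, 1.333333, 2, 2.666667, 3.333333, 4.
f(t) = 3t⁴ - t³ + 2t² + t - 3: f₀=-3, f₁=-1.148148, f₂=9, f₃=47, f₄=146.629630, f₅=355.888889, f₆=737.
(h/3)·[f₀ + 4f₁ + 2f₂ + 4f₃ + 2f₄ + 4f₅ + f₆] = 0.222222·(2652.222222) = 589.3827.

589.3827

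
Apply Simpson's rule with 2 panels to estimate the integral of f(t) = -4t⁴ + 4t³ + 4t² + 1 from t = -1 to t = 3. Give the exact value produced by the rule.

h = (3 − (-1))/2 = 2.
Nodes t₀,…,t₂ = -1, 1, 3.
f(t) = -4t⁴ + 4t³ + 4t² + 1: f₀=-3, f₁=5, f₂=-179.
(h/3)·[f₀ + 4f₁ + f₂] = 0.666667·(-162) = -108.

-108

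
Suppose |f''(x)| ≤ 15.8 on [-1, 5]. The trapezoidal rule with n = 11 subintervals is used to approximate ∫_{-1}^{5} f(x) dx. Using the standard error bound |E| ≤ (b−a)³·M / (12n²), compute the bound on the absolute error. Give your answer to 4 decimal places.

2.3504

|E| ≤ (6)³·15.8 / (12·11²) = 3412.8/1452 = 2.3504.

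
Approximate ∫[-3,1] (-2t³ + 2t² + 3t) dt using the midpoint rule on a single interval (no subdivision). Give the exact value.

4

M = (b−a)·f(-1) = 4·(1) = 4.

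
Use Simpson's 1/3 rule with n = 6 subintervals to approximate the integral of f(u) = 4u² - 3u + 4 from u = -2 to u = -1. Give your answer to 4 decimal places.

h = (-1 − (-2))/6 = 0.166667.
Nodes u₀,…,u₆ = -2, -1.833333, -1.666667, -1.5, -1.333333, -1.166667, -1.
f(u) = 4u² - 3u + 4: f₀=26, f₁=22.944444, f₂=20.111111, f₃=17.5, f₄=15.111111, f₅=12.944444, f₆=11.
(h/3)·[f₀ + 4f₁ + 2f₂ + 4f₃ + 2f₄ + 4f₅ + f₆] = 0.055556·(321) = 17.8333.

17.8333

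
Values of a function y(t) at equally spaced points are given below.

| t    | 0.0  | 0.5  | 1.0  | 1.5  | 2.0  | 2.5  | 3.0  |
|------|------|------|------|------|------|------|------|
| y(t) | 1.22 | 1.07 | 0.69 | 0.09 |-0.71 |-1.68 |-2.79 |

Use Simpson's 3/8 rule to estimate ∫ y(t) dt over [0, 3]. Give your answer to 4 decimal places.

-0.6150

h = 0.5, n = 6.
(3h/8)·[y₀ + 3y₁ + 3y₂ + 2y₃ + 3y₄ + 3y₅ + y₆] = 0.1875·(-3.28) = -0.6150.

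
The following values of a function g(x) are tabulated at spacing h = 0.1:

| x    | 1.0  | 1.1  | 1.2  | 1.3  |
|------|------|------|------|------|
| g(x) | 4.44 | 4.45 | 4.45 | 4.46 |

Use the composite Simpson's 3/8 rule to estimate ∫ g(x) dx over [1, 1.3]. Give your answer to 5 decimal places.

1.33500

h = 0.1, n = 3.
(3h/8)·[y₀ + 3y₁ + 3y₂ + y₃] = 0.0375·(35.60) = 1.33500.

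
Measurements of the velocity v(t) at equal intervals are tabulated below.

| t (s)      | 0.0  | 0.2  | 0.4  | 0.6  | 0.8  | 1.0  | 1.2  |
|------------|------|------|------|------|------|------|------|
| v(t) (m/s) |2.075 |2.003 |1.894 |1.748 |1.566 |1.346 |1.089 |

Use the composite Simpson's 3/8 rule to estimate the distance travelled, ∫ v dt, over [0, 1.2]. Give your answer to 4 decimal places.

h = 0.2, n = 6.
(3h/8)·[y₀ + 3y₁ + 3y₂ + 2y₃ + 3y₄ + 3y₅ + y₆] = 0.075·(27.087) = 2.0315.

2.0315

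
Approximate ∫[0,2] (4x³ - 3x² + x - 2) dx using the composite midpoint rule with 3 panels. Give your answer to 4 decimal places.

5.3333

h = (2 − 0)/3 = 0.666667.
Midpoints m₁,…,m₃ = 0.333333, 1, 1.666667.
f(m₁)=-1.851852, f(m₂)=0, f(m₃)=9.851852.
h·[f(m₁) + f(m₂) + f(m₃)] = 0.666667·(8) = 5.3333.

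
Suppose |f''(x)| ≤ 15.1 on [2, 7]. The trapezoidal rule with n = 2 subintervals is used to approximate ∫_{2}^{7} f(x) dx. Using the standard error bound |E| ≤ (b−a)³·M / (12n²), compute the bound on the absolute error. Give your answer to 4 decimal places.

|E| ≤ (5)³·15.1 / (12·2²) = 1887.5/48 = 39.3229.

39.3229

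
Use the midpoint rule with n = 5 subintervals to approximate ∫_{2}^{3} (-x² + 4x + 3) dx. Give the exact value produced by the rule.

6.67

h = (3 − 2)/5 = 0.2.
Midpoints m₁,…,m₅ = 2.1, 2.3, 2.5, 2.7, 2.9.
f(m₁)=6.99, f(m₂)=6.91, f(m₃)=6.75, f(m₄)=6.51, f(m₅)=6.19.
h·[f(m₁) + f(m₂) + f(m₃) + f(m₄) + f(m₅)] = 0.2·(33.35) = 6.67.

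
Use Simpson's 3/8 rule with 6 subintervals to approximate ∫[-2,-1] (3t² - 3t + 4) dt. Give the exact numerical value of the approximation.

15.5

h = (-1 − (-2))/6 = 0.166667.
Nodes t₀,…,t₆ = -2, -1.833333, -1.666667, -1.5, -1.333333, -1.166667, -1.
f(t) = 3t² - 3t + 4: f₀=22, f₁=19.583333, f₂=17.333333, f₃=15.25, f₄=13.333333, f₅=11.583333, f₆=10.
(3h/8)·[f₀ + 3f₁ + 3f₂ + 2f₃ + 3f₄ + 3f₅ + f₆] = 0.0625·(248) = 15.5.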